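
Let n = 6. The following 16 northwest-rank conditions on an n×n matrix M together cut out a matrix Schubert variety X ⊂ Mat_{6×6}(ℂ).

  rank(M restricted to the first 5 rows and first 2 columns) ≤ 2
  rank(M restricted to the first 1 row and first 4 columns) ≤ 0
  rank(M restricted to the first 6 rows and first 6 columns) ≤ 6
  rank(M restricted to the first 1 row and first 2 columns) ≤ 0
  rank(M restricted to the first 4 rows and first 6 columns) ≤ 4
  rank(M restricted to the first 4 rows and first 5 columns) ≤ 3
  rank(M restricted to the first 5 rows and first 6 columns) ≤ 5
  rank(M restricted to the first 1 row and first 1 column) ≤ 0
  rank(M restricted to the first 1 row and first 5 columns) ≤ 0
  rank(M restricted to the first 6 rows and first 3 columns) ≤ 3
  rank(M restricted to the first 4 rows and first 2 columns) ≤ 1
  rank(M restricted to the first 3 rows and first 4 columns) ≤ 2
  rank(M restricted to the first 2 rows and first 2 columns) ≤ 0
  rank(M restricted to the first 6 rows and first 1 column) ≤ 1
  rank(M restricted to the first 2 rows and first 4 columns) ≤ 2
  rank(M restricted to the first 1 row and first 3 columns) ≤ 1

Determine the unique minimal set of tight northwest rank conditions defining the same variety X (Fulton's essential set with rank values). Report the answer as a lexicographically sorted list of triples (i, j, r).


Recovering R(i,j) via the rank-extension bound from the 16 conditions:

  i=1: 0, 0, 0, 0, 0, 1
  i=2: 0, 0, 1, 1, 1, 2
  i=3: 1, 1, 2, 2, 2, 3
  i=4: 1, 1, 2, 3, 3, 4
  i=5: 1, 2, 3, 4, 4, 5
  i=6: 1, 2, 3, 4, 5, 6

hence w(1..6) = (6, 3, 1, 4, 2, 5).

Fulton essential set (3 of the 8 Rothe cells):

[(1, 5, 0), (2, 2, 0), (4, 2, 1)]


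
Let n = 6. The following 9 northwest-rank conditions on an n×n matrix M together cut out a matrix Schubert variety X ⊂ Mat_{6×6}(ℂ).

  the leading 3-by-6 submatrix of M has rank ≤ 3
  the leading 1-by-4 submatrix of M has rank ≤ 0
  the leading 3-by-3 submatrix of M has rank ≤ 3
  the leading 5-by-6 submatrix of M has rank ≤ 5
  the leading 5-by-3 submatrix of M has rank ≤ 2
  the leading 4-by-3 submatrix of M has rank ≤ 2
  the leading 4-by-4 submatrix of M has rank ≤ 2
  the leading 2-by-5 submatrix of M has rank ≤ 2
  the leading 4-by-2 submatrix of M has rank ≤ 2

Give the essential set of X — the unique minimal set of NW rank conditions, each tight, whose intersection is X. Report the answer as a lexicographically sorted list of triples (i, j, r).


Reconstructing r_w from the 9 given conditions:

  row 1: 0, 0, 0, 0, 1, 1
  row 2: 1, 1, 1, 1, 2, 2
  row 3: 1, 2, 2, 2, 3, 3
  row 4: 1, 2, 2, 2, 3, 4
  row 5: 1, 2, 2, 3, 4, 5
  row 6: 1, 2, 3, 4, 5, 6

the unique w with this rank table is (5, 1, 2, 6, 4, 3).

ℓ(w)=7; the 3 essential cells (i,j,r):

[(1, 4, 0), (4, 4, 2), (5, 3, 2)]


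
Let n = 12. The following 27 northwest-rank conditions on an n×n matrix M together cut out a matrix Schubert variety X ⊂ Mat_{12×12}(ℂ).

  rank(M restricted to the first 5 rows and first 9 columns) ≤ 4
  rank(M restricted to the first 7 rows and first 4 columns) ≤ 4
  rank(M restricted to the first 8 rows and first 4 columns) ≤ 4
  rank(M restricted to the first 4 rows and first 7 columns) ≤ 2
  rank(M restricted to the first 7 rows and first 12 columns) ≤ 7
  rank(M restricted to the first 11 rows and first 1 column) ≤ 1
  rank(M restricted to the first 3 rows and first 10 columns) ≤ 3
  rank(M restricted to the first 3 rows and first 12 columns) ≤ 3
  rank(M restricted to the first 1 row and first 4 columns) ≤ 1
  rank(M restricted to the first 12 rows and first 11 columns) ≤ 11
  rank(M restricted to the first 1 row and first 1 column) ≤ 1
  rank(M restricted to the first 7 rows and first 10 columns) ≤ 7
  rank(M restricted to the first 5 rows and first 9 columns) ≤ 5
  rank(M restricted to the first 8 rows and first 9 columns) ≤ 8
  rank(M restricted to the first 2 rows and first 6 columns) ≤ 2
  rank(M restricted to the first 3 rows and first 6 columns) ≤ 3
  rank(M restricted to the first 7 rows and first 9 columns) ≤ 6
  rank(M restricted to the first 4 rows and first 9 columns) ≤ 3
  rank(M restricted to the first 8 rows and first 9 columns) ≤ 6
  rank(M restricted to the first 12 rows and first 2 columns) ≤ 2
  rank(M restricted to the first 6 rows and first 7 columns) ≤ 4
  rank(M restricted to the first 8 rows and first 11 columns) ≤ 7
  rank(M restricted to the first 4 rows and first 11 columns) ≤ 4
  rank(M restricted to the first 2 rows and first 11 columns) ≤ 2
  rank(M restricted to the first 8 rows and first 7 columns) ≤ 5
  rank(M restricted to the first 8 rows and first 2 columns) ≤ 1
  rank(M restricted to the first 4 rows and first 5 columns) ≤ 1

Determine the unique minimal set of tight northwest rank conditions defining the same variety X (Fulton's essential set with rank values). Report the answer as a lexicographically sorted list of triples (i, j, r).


Propagating the 27 rank bounds to every northwest block:

  1  1  1  1  1  1  1  1  1  1  1  1
  1  1  1  1  1  2  2  2  2  2  2  2
  1  1  1  1  1  2  2  3  3  3  3  3
  1  1  1  1  1  2  2  3  3  4  4  4
  1  1  2  2  2  3  3  4  4  5  5  5
  1  1  2  3  3  4  4  5  5  6  6  6
  1  1  2  3  4  5  5  6  6  7  7  7
  1  1  2  3  4  5  5  6  6  7  7  8
  1  2  3  4  5  6  6  7  7  8  8  9
  1  2  3  4  5  6  7  8  8  9  9  10
  1  2  3  4  5  6  7  8  9  10  10  11
  1  2  3  4  5  6  7  8  9  10  11  12

reading off 1-entries of Δ²R: w = (1, 6, 8, 10, 3, 4, 5, 12, 2, 7, 9, 11).

Fulton essential set (7 of the 22 Rothe cells):

[(4, 5, 1), (4, 7, 2), (4, 9, 3), (8, 2, 1), (8, 7, 5), (8, 9, 6), (8, 11, 7)]


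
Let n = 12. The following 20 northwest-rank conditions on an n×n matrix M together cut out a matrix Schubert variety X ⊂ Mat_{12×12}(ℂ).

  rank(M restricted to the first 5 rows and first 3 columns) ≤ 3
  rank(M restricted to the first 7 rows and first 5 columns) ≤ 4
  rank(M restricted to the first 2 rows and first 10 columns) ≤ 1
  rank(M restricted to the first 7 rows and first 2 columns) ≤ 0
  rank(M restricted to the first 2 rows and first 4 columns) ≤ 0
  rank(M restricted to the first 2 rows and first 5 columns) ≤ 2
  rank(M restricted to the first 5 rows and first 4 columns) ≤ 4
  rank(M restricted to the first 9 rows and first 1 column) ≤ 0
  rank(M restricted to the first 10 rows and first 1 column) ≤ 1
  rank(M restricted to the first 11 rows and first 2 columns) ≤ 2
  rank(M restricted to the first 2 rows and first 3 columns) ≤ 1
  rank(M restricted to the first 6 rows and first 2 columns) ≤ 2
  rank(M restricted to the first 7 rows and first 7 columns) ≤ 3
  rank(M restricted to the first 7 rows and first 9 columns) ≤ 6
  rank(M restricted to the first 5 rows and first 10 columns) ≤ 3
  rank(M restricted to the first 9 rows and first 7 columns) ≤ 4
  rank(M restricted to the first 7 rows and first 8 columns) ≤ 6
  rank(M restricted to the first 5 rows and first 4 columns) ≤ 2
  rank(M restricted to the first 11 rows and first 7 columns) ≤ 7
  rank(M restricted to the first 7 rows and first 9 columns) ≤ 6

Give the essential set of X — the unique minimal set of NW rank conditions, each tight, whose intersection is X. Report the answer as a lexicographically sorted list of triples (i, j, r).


Rank table r_w(12×12) implied by the 20 constraints:

  i=1: 0 | 0 | 0 | 0 | 1 | 1 | 1 | 1 | 1 | 1 | 1 | 1
  i=2: 0 | 0 | 0 | 0 | 1 | 1 | 1 | 1 | 1 | 1 | 2 | 2
  i=3: 0 | 0 | 1 | 1 | 2 | 2 | 2 | 2 | 2 | 2 | 3 | 3
  i=4: 0 | 0 | 1 | 2 | 3 | 3 | 3 | 3 | 3 | 3 | 4 | 4
  i=5: 0 | 0 | 1 | 2 | 3 | 3 | 3 | 3 | 3 | 3 | 4 | 5
  i=6: 0 | 0 | 1 | 2 | 3 | 3 | 3 | 4 | 4 | 4 | 5 | 6
  i=7: 0 | 0 | 1 | 2 | 3 | 3 | 3 | 4 | 5 | 5 | 6 | 7
  i=8: 0 | 1 | 2 | 3 | 4 | 4 | 4 | 5 | 6 | 6 | 7 | 8
  i=9: 0 | 1 | 2 | 3 | 4 | 4 | 4 | 5 | 6 | 7 | 8 | 9
  i=10: 1 | 2 | 3 | 4 | 5 | 5 | 5 | 6 | 7 | 8 | 9 | 10
  i=11: 1 | 2 | 3 | 4 | 5 | 6 | 6 | 7 | 8 | 9 | 10 | 11
  i=12: 1 | 2 | 3 | 4 | 5 | 6 | 7 | 8 | 9 | 10 | 11 | 12

giving w = (5, 11, 3, 4, 12, 8, 9, 2, 10, 1, 6, 7) via Δ²R.

|D(w)|=36, |Ess(w)|=7:

[(2, 4, 0), (2, 10, 1), (5, 10, 3), (7, 2, 0), (7, 7, 3), (9, 1, 0), (9, 7, 4)]


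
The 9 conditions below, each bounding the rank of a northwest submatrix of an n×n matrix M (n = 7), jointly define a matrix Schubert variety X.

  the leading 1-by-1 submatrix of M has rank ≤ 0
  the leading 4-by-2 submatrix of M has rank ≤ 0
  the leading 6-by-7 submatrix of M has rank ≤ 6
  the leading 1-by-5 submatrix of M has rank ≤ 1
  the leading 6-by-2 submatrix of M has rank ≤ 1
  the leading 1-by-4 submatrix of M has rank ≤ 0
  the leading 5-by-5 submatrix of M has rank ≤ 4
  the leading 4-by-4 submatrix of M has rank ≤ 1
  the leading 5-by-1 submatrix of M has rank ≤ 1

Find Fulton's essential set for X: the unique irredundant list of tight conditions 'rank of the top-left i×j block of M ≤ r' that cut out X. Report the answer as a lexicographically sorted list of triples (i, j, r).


Propagating the 9 rank bounds to every northwest block:

  R[1]: 0 | 0 | 0 | 0 | 1 | 1 | 1
  R[2]: 0 | 0 | 1 | 1 | 2 | 2 | 2
  R[3]: 0 | 0 | 1 | 1 | 2 | 3 | 3
  R[4]: 0 | 0 | 1 | 1 | 2 | 3 | 4
  R[5]: 1 | 1 | 2 | 2 | 3 | 4 | 5
  R[6]: 1 | 1 | 2 | 3 | 4 | 5 | 6
  R[7]: 1 | 2 | 3 | 4 | 5 | 6 | 7

second differences of R give the permutation w = (5, 3, 6, 7, 1, 4, 2).

ℓ(w)=13; the 4 essential cells (i,j,r):

[(1, 4, 0), (4, 2, 0), (4, 4, 1), (6, 2, 1)]


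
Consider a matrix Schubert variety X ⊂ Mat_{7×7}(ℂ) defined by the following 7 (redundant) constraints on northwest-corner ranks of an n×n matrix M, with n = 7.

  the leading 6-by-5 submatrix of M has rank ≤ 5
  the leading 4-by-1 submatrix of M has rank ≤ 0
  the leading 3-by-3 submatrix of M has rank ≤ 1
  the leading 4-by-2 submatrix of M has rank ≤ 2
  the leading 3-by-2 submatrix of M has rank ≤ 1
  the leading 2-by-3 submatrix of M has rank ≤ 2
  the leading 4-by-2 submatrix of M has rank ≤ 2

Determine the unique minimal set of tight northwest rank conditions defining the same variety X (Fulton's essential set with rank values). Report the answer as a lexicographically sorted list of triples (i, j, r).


Recovering R(i,j) via the rank-extension bound from the 7 conditions:

  R[1]: 0  1  1  1  1  1  1
  R[2]: 0  1  1  2  2  2  2
  R[3]: 0  1  1  2  3  3  3
  R[4]: 0  1  2  3  4  4  4
  R[5]: 1  2  3  4  5  5  5
  R[6]: 1  2  3  4  5  6  6
  R[7]: 1  2  3  4  5  6  7

reading off 1-entries of Δ²R: w = (2, 4, 5, 3, 1, 6, 7).

ℓ(w)=6; the 2 essential cells (i,j,r):

[(3, 3, 1), (4, 1, 0)]


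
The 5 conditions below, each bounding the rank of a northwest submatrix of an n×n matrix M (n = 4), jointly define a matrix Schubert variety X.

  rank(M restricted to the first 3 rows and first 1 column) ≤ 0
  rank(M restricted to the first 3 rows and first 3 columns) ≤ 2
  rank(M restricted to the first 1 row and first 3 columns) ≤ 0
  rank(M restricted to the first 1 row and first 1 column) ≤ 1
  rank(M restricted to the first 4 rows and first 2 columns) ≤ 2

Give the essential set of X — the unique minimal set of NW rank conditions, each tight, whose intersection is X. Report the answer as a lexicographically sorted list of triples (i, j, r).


Propagating the 5 rank bounds to every northwest block:

  i=1: 0 | 0 | 0 | 1
  i=2: 0 | 1 | 1 | 2
  i=3: 0 | 1 | 2 | 3
  i=4: 1 | 2 | 3 | 4

giving w = (4, 2, 3, 1) via Δ²R.

D(w) has 5 cells with 2 SE-corners; essential set:

[(1, 3, 0), (3, 1, 0)]


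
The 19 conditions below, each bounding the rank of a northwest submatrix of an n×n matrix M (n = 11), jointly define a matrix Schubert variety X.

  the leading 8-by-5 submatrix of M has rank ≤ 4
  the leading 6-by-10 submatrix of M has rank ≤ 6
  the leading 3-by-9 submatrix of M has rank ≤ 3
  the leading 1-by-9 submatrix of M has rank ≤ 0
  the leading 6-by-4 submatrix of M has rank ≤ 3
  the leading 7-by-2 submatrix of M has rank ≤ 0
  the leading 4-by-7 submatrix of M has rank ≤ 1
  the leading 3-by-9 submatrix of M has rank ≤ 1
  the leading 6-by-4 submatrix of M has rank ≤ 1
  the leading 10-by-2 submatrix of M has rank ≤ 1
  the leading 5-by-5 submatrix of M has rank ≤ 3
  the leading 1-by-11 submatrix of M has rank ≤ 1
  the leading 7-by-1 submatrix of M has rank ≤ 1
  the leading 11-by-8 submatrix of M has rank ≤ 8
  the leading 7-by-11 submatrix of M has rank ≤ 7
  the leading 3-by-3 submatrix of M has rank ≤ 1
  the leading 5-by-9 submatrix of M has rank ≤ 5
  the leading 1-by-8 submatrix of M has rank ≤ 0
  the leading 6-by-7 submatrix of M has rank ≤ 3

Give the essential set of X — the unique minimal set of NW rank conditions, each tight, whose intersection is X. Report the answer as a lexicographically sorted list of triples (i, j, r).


Computing R[i][j] = min implied NW-rank bound (n=11, 19 conditions):

  row 1: 0  0  0  0  0  0  0  0  0  1  1
  row 2: 0  0  1  1  1  1  1  1  1  2  2
  row 3: 0  0  1  1  1  1  1  1  1  2  3
  row 4: 0  0  1  1  1  1  1  2  2  3  4
  row 5: 0  0  1  1  2  2  2  3  3  4  5
  row 6: 0  0  1  1  2  3  3  4  4  5  6
  row 7: 0  0  1  2  3  4  4  5  5  6  7
  row 8: 1  1  2  3  4  5  5  6  6  7  8
  row 9: 1  1  2  3  4  5  6  7  7  8  9
  row 10: 1  1  2  3  4  5  6  7  8  9  10
  row 11: 1  2  3  4  5  6  7  8  9  10  11

giving w = (10, 3, 11, 8, 5, 6, 4, 1, 7, 9, 2) via Δ²R.

|D(w)|=35, |Ess(w)|=6:

[(1, 9, 0), (3, 9, 1), (4, 7, 1), (6, 4, 1), (7, 2, 0), (10, 2, 1)]


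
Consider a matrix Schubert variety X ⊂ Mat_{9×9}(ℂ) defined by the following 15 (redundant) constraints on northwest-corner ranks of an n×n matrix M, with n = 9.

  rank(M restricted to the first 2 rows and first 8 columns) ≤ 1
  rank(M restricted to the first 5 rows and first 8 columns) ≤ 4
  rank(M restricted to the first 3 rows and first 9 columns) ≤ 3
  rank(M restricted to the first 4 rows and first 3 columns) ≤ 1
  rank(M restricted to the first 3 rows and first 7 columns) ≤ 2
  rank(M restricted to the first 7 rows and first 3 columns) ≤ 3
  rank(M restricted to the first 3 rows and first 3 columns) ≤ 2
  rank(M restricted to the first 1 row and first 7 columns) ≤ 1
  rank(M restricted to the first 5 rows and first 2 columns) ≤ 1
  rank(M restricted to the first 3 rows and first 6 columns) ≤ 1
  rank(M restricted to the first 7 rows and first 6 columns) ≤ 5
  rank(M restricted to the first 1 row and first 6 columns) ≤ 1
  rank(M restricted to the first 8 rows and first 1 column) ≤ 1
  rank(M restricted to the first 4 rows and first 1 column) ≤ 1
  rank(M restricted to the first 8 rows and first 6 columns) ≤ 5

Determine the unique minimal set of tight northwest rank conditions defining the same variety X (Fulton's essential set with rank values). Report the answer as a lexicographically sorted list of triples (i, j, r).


Rank table r_w(9×9) implied by the 15 constraints:

  1, 1, 1, 1, 1, 1, 1, 1, 1
  1, 1, 1, 1, 1, 1, 1, 1, 2
  1, 1, 1, 1, 1, 1, 2, 2, 3
  1, 1, 1, 2, 2, 2, 3, 3, 4
  1, 1, 2, 3, 3, 3, 4, 4, 5
  1, 2, 3, 4, 4, 4, 5, 5, 6
  1, 2, 3, 4, 5, 5, 6, 6, 7
  1, 2, 3, 4, 5, 5, 6, 7, 8
  1, 2, 3, 4, 5, 6, 7, 8, 9

so w = (1, 9, 7, 4, 3, 2, 5, 8, 6).

Fulton essential set (5 of the 16 Rothe cells):

[(2, 8, 1), (3, 6, 1), (4, 3, 1), (5, 2, 1), (8, 6, 5)]


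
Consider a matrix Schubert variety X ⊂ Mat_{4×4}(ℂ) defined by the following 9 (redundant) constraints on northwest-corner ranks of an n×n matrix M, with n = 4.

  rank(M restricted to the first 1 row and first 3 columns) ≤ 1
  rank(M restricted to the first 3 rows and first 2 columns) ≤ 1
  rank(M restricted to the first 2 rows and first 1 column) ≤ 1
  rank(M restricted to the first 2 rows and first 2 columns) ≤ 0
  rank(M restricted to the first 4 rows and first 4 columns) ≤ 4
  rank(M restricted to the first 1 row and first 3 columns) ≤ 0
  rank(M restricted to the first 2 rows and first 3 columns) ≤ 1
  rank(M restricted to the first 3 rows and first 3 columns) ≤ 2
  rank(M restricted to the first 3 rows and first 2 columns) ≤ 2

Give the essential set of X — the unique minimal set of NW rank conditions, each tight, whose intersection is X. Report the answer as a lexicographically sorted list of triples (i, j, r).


Reconstructing r_w from the 9 given conditions:

  i=1: 0  0  0  1
  i=2: 0  0  1  2
  i=3: 1  1  2  3
  i=4: 1  2  3  4

so w = (4, 3, 1, 2).

D(w) has 5 cells with 2 SE-corners; essential set:

[(1, 3, 0), (2, 2, 0)]


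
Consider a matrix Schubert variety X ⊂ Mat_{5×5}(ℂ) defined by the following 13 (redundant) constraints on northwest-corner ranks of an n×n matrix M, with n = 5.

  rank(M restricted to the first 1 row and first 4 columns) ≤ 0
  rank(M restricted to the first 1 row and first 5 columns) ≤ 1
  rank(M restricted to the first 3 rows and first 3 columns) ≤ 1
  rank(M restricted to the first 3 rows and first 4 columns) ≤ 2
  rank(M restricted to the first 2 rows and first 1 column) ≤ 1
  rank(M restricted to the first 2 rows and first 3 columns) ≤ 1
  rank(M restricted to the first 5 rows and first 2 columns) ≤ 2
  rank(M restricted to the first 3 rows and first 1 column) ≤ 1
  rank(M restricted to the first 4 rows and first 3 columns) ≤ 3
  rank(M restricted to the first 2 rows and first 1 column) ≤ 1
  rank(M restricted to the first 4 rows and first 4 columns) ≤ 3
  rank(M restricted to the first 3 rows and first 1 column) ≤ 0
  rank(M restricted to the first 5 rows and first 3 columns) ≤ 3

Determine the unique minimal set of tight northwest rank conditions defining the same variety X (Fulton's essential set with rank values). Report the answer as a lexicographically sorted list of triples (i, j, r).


Computing R[i][j] = min implied NW-rank bound (n=5, 13 conditions):

  R[1]: 0 | 0 | 0 | 0 | 1
  R[2]: 0 | 1 | 1 | 1 | 2
  R[3]: 0 | 1 | 1 | 2 | 3
  R[4]: 1 | 2 | 2 | 3 | 4
  R[5]: 1 | 2 | 3 | 4 | 5

hence w(1..5) = (5, 2, 4, 1, 3).

Rothe diagram D(w) (7 cells), 3 SE-corners (essential conditions):

[(1, 4, 0), (3, 1, 0), (3, 3, 1)]


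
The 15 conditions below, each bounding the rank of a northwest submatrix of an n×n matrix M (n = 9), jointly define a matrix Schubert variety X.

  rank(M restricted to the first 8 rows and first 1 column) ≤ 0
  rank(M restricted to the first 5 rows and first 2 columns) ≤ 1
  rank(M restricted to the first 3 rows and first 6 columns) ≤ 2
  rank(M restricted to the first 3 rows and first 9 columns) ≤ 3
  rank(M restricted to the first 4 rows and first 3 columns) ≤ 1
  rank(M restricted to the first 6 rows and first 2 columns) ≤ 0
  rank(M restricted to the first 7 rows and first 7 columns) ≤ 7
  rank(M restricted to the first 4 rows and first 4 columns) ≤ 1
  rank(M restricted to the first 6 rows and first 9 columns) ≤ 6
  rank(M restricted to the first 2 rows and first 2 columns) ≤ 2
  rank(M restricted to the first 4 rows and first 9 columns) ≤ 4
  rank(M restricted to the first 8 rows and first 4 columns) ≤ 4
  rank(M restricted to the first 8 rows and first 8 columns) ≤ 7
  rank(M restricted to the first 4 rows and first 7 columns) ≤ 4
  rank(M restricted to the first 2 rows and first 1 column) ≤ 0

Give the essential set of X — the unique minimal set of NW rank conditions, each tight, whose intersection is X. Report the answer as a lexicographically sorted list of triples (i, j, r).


Propagating the 15 rank bounds to every northwest block:

  0 | 0 | 1 | 1 | 1 | 1 | 1 | 1 | 1
  0 | 0 | 1 | 1 | 2 | 2 | 2 | 2 | 2
  0 | 0 | 1 | 1 | 2 | 2 | 3 | 3 | 3
  0 | 0 | 1 | 1 | 2 | 3 | 4 | 4 | 4
  0 | 0 | 1 | 2 | 3 | 4 | 5 | 5 | 5
  0 | 0 | 1 | 2 | 3 | 4 | 5 | 6 | 6
  0 | 1 | 2 | 3 | 4 | 5 | 6 | 7 | 7
  0 | 1 | 2 | 3 | 4 | 5 | 6 | 7 | 8
  1 | 2 | 3 | 4 | 5 | 6 | 7 | 8 | 9

giving w = (3, 5, 7, 6, 4, 8, 2, 9, 1) via Δ²R.

4 SE-corners of the 18-cell Rothe diagram give Ess(w):

[(3, 6, 2), (4, 4, 1), (6, 2, 0), (8, 1, 0)]


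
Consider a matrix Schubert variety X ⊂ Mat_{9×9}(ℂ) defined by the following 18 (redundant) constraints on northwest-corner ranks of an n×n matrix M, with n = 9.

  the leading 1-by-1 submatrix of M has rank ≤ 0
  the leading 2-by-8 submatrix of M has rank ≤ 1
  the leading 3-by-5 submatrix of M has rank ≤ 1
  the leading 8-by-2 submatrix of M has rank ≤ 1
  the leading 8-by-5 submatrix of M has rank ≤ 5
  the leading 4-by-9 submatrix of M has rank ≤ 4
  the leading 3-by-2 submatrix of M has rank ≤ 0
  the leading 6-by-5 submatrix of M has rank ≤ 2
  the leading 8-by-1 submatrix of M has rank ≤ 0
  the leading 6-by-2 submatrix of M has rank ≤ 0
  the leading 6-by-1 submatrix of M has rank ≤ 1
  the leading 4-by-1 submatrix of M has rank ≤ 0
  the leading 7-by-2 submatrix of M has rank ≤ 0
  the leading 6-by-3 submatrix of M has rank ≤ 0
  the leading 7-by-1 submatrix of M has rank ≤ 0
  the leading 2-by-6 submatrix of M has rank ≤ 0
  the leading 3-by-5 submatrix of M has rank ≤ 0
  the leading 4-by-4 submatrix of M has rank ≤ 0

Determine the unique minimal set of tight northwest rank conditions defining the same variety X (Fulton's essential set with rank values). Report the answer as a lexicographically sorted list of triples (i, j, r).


Rank table r_w(9×9) implied by the 18 constraints:

  0 | 0 | 0 | 0 | 0 | 0 | 1 | 1 | 1
  0 | 0 | 0 | 0 | 0 | 0 | 1 | 1 | 2
  0 | 0 | 0 | 0 | 0 | 1 | 2 | 2 | 3
  0 | 0 | 0 | 0 | 1 | 2 | 3 | 3 | 4
  0 | 0 | 0 | 1 | 2 | 3 | 4 | 4 | 5
  0 | 0 | 0 | 1 | 2 | 3 | 4 | 5 | 6
  0 | 0 | 1 | 2 | 3 | 4 | 5 | 6 | 7
  0 | 1 | 2 | 3 | 4 | 5 | 6 | 7 | 8
  1 | 2 | 3 | 4 | 5 | 6 | 7 | 8 | 9

second differences of R give the permutation w = (7, 9, 6, 5, 4, 8, 3, 2, 1).

Fulton essential set (7 of the 31 Rothe cells):

[(2, 6, 0), (2, 8, 1), (3, 5, 0), (4, 4, 0), (6, 3, 0), (7, 2, 0), (8, 1, 0)]


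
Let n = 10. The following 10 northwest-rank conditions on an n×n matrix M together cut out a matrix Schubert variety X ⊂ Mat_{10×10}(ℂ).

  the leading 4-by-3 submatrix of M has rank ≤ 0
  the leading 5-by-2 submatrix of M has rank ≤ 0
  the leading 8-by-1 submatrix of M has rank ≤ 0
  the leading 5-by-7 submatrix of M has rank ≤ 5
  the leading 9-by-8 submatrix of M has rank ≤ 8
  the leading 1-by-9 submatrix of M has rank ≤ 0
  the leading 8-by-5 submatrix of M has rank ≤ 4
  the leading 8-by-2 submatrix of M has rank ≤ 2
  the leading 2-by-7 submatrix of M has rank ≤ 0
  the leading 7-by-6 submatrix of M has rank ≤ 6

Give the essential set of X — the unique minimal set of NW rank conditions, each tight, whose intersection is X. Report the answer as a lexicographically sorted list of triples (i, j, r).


The tightest implied rank at each (i,j), from the 10 conditions:

  row 1: 0 | 0 | 0 | 0 | 0 | 0 | 0 | 0 | 0 | 1
  row 2: 0 | 0 | 0 | 0 | 0 | 0 | 0 | 1 | 1 | 2
  row 3: 0 | 0 | 0 | 1 | 1 | 1 | 1 | 2 | 2 | 3
  row 4: 0 | 0 | 0 | 1 | 2 | 2 | 2 | 3 | 3 | 4
  row 5: 0 | 0 | 1 | 2 | 3 | 3 | 3 | 4 | 4 | 5
  row 6: 0 | 1 | 2 | 3 | 4 | 4 | 4 | 5 | 5 | 6
  row 7: 0 | 1 | 2 | 3 | 4 | 5 | 5 | 6 | 6 | 7
  row 8: 0 | 1 | 2 | 3 | 4 | 5 | 6 | 7 | 7 | 8
  row 9: 1 | 2 | 3 | 4 | 5 | 6 | 7 | 8 | 8 | 9
  row 10: 1 | 2 | 3 | 4 | 5 | 6 | 7 | 8 | 9 | 10

reading off 1-entries of Δ²R: w = (10, 8, 4, 5, 3, 2, 6, 7, 1, 9).

Rothe diagram D(w) (27 cells), 5 SE-corners (essential conditions):

[(1, 9, 0), (2, 7, 0), (4, 3, 0), (5, 2, 0), (8, 1, 0)]


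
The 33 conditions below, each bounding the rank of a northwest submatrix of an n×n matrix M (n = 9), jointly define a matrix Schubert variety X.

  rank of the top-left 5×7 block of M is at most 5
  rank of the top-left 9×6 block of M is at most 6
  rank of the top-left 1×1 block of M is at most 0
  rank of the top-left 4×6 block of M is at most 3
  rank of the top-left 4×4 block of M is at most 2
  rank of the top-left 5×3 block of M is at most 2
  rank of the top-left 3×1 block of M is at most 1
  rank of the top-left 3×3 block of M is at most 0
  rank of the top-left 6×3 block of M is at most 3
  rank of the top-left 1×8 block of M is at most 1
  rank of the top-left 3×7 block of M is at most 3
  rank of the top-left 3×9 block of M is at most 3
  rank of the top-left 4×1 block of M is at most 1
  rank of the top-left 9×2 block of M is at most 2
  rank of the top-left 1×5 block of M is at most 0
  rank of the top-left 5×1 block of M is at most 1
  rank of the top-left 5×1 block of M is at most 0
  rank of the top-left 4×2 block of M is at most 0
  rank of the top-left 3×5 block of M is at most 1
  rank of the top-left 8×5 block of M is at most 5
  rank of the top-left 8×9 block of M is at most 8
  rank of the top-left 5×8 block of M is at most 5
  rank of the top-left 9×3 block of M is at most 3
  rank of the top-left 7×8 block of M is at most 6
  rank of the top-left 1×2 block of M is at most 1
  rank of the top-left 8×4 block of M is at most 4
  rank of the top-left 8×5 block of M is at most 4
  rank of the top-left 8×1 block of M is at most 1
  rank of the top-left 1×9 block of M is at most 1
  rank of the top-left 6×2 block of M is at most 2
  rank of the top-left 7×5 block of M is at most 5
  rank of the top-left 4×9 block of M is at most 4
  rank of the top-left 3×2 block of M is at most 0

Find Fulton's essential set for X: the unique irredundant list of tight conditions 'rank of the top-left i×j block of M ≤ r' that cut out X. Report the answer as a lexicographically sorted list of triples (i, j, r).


Computing R[i][j] = min implied NW-rank bound (n=9, 33 conditions):

  R[1]: 0  0  0  0  0  1  1  1  1
  R[2]: 0  0  0  1  1  2  2  2  2
  R[3]: 0  0  0  1  1  2  3  3  3
  R[4]: 0  0  1  2  2  3  4  4  4
  R[5]: 0  1  2  3  3  4  5  5  5
  R[6]: 1  2  3  4  4  5  6  6  6
  R[7]: 1  2  3  4  4  5  6  6  7
  R[8]: 1  2  3  4  4  5  6  7  8
  R[9]: 1  2  3  4  5  6  7  8  9

the unique w with this rank table is (6, 4, 7, 3, 2, 1, 9, 8, 5).

Rothe diagram D(w) (18 cells), 7 SE-corners (essential conditions):

[(1, 5, 0), (3, 3, 0), (3, 5, 1), (4, 2, 0), (5, 1, 0), (7, 8, 6), (8, 5, 4)]


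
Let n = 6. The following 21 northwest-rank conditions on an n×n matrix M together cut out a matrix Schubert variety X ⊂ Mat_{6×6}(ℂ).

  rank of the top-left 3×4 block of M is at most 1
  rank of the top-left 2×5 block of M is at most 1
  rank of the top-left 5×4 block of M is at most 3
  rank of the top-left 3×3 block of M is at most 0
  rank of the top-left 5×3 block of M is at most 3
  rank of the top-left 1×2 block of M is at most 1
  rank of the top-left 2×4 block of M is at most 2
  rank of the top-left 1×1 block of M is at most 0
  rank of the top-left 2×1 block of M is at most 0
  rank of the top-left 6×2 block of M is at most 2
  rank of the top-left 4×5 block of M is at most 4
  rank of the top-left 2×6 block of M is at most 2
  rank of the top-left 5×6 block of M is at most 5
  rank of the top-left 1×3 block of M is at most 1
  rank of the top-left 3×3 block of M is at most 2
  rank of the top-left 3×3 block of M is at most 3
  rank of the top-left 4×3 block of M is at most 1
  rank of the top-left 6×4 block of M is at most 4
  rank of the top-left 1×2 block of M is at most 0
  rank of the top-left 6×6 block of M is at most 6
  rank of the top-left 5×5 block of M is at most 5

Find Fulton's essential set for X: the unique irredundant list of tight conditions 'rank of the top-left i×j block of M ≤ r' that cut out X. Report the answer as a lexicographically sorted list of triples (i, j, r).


Recovering R(i,j) via the rank-extension bound from the 21 conditions:

  row 1: 0 0 0 1 1 1
  row 2: 0 0 0 1 1 2
  row 3: 0 0 0 1 2 3
  row 4: 1 1 1 2 3 4
  row 5: 1 2 2 3 4 5
  row 6: 1 2 3 4 5 6

reading off 1-entries of Δ²R: w = (4, 6, 5, 1, 2, 3).

Fulton essential set (2 of the 10 Rothe cells):

[(2, 5, 1), (3, 3, 0)]


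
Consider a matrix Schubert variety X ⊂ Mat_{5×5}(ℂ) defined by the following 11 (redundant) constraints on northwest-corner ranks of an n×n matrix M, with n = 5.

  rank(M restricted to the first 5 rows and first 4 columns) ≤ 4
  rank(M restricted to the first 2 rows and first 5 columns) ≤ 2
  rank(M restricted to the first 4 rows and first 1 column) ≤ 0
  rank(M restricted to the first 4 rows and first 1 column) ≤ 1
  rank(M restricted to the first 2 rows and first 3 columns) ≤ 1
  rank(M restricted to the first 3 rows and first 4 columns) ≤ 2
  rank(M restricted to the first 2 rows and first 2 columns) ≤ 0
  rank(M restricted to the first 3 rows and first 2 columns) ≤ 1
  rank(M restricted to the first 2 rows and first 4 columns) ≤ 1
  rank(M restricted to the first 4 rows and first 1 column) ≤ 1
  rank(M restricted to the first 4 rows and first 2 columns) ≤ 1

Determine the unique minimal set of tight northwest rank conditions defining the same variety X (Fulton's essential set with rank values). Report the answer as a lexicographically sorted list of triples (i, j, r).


Computing R[i][j] = min implied NW-rank bound (n=5, 11 conditions):

  row 1: 0, 0, 1, 1, 1
  row 2: 0, 0, 1, 1, 2
  row 3: 0, 1, 2, 2, 3
  row 4: 0, 1, 2, 3, 4
  row 5: 1, 2, 3, 4, 5

hence w(1..5) = (3, 5, 2, 4, 1).

|D(w)|=7, |Ess(w)|=3:

[(2, 2, 0), (2, 4, 1), (4, 1, 0)]


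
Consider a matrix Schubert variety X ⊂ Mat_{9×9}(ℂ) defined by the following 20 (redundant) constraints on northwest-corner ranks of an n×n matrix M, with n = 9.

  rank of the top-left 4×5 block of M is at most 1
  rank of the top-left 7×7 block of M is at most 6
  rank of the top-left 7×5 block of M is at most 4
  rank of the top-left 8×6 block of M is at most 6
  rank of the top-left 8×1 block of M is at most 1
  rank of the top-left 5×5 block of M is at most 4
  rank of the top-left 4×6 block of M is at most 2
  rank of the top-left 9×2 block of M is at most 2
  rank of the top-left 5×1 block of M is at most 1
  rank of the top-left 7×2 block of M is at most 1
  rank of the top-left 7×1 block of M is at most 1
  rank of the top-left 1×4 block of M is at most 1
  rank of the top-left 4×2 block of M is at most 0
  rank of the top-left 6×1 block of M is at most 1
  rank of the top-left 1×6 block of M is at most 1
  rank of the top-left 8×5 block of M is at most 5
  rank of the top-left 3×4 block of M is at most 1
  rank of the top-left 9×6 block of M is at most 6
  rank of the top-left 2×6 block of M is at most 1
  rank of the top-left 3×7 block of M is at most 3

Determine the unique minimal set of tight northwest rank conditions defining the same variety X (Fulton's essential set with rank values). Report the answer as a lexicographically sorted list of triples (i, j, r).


Reconstructing r_w from the 20 given conditions:

  R[1]: 0  0  1  1  1  1  1  1  1
  R[2]: 0  0  1  1  1  1  2  2  2
  R[3]: 0  0  1  1  1  2  3  3  3
  R[4]: 0  0  1  1  1  2  3  4  4
  R[5]: 1  1  2  2  2  3  4  5  5
  R[6]: 1  1  2  3  3  4  5  6  6
  R[7]: 1  1  2  3  4  5  6  7  7
  R[8]: 1  2  3  4  5  6  7  8  8
  R[9]: 1  2  3  4  5  6  7  8  9

hence w(1..9) = (3, 7, 6, 8, 1, 4, 5, 2, 9).

ℓ(w)=17; the 4 essential cells (i,j,r):

[(2, 6, 1), (4, 2, 0), (4, 5, 1), (7, 2, 1)]


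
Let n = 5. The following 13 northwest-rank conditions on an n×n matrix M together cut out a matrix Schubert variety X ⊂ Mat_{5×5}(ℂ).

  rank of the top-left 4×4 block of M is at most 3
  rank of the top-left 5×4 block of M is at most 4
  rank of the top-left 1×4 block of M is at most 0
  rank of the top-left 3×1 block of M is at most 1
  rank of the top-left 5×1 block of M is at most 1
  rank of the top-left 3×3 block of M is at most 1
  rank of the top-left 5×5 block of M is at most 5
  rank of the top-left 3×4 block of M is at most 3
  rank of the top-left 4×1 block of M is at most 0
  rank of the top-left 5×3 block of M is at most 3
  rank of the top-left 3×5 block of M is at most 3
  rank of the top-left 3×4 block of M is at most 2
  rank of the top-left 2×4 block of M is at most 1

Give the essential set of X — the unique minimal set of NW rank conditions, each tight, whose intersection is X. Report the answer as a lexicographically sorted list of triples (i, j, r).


Propagating the 13 rank bounds to every northwest block:

  i=1: 0, 0, 0, 0, 1
  i=2: 0, 1, 1, 1, 2
  i=3: 0, 1, 1, 2, 3
  i=4: 0, 1, 2, 3, 4
  i=5: 1, 2, 3, 4, 5

the unique w with this rank table is (5, 2, 4, 3, 1).

Rothe diagram D(w) (8 cells), 3 SE-corners (essential conditions):

[(1, 4, 0), (3, 3, 1), (4, 1, 0)]


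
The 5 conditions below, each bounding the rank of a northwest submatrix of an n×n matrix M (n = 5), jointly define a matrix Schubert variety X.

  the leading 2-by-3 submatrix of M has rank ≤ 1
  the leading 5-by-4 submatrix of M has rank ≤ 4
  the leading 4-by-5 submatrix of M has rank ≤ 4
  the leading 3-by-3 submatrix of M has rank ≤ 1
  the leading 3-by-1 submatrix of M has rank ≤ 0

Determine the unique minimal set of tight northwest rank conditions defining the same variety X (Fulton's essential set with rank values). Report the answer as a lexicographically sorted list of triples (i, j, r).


Computing R[i][j] = min implied NW-rank bound (n=5, 5 conditions):

  R[1]: 0 1 1 1 1
  R[2]: 0 1 1 2 2
  R[3]: 0 1 1 2 3
  R[4]: 1 2 2 3 4
  R[5]: 1 2 3 4 5

second differences of R give the permutation w = (2, 4, 5, 1, 3).

Fulton essential set (2 of the 5 Rothe cells):

[(3, 1, 0), (3, 3, 1)]


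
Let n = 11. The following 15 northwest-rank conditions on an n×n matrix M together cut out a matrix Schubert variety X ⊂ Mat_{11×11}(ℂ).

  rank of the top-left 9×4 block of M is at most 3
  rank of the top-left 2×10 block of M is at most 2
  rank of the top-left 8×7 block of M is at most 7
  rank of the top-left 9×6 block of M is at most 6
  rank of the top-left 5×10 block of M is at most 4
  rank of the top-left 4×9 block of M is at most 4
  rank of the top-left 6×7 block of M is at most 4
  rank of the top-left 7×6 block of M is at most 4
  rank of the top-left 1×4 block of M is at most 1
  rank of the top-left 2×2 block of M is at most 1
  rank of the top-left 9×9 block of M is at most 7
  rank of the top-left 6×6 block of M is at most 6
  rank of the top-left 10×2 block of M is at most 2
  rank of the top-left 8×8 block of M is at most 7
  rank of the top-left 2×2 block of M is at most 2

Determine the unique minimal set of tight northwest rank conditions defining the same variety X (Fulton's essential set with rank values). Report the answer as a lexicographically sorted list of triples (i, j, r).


Reconstructing r_w from the 15 given conditions:

  row 1: 1 | 1 | 1 | 1 | 1 | 1 | 1 | 1 | 1 | 1 | 1
  row 2: 1 | 1 | 2 | 2 | 2 | 2 | 2 | 2 | 2 | 2 | 2
  row 3: 1 | 2 | 3 | 3 | 3 | 3 | 3 | 3 | 3 | 3 | 3
  row 4: 1 | 2 | 3 | 3 | 4 | 4 | 4 | 4 | 4 | 4 | 4
  row 5: 1 | 2 | 3 | 3 | 4 | 4 | 4 | 4 | 4 | 4 | 5
  row 6: 1 | 2 | 3 | 3 | 4 | 4 | 4 | 5 | 5 | 5 | 6
  row 7: 1 | 2 | 3 | 3 | 4 | 4 | 5 | 6 | 6 | 6 | 7
  row 8: 1 | 2 | 3 | 3 | 4 | 5 | 6 | 7 | 7 | 7 | 8
  row 9: 1 | 2 | 3 | 3 | 4 | 5 | 6 | 7 | 7 | 8 | 9
  row 10: 1 | 2 | 3 | 4 | 5 | 6 | 7 | 8 | 8 | 9 | 10
  row 11: 1 | 2 | 3 | 4 | 5 | 6 | 7 | 8 | 9 | 10 | 11

reading off 1-entries of Δ²R: w = (1, 3, 2, 5, 11, 8, 7, 6, 10, 4, 9).

Rothe diagram D(w) (16 cells), 6 SE-corners (essential conditions):

[(2, 2, 1), (5, 10, 4), (6, 7, 4), (7, 6, 4), (9, 4, 3), (9, 9, 7)]


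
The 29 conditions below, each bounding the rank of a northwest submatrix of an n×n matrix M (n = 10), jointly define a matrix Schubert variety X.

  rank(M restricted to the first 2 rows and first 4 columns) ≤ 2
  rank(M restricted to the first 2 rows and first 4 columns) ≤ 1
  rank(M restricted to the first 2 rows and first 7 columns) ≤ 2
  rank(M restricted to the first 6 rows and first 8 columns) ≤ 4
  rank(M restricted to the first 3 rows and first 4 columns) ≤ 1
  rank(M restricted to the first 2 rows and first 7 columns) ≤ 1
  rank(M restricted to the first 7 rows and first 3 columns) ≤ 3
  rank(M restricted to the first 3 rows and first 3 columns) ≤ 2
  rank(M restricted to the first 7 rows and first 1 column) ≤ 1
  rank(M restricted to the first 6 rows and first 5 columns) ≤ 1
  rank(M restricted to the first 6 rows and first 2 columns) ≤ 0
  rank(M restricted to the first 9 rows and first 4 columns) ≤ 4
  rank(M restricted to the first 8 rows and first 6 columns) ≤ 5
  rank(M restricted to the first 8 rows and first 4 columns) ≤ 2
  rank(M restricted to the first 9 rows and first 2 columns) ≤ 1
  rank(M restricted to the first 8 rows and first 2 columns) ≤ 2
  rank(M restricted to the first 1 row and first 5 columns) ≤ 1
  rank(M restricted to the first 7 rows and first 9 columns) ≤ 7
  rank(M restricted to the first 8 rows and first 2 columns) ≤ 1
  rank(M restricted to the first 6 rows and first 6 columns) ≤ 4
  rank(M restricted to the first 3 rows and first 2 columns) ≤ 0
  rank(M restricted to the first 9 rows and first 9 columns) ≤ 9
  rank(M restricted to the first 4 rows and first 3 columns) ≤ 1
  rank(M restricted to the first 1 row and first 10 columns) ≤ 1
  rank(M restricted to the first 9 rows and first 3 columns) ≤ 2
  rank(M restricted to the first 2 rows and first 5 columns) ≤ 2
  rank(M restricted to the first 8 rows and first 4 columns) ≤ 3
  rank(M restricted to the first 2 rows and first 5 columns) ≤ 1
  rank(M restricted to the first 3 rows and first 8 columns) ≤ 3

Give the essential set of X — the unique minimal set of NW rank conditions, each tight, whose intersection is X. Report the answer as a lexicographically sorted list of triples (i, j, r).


Propagating the 29 rank bounds to every northwest block:

  i=1: 0 0 1 1 1 1 1 1 1 1
  i=2: 0 0 1 1 1 1 1 2 2 2
  i=3: 0 0 1 1 1 2 2 3 3 3
  i=4: 0 0 1 1 1 2 3 4 4 4
  i=5: 0 0 1 1 1 2 3 4 5 5
  i=6: 0 0 1 1 1 2 3 4 5 6
  i=7: 1 1 2 2 2 3 4 5 6 7
  i=8: 1 1 2 2 3 4 5 6 7 8
  i=9: 1 1 2 3 4 5 6 7 8 9
  i=10: 1 2 3 4 5 6 7 8 9 10

second differences of R give the permutation w = (3, 8, 6, 7, 9, 10, 1, 5, 4, 2).

|D(w)|=27, |Ess(w)|=5:

[(2, 7, 1), (6, 2, 0), (6, 5, 1), (8, 4, 2), (9, 2, 1)]


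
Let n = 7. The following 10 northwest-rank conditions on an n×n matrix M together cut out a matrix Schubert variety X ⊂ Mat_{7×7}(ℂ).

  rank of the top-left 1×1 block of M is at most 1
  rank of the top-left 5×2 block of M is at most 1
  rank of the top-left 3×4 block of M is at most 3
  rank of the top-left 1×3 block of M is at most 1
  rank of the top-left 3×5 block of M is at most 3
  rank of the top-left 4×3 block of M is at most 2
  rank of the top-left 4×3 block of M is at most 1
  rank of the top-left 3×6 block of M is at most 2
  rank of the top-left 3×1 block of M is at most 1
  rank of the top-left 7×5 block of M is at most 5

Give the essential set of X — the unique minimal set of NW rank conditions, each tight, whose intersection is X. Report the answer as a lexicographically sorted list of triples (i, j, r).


The tightest implied rank at each (i,j), from the 10 conditions:

  R[1]: 1 1 1 1 1 1 1
  R[2]: 1 1 1 2 2 2 2
  R[3]: 1 1 1 2 2 2 3
  R[4]: 1 1 1 2 3 3 4
  R[5]: 1 1 2 3 4 4 5
  R[6]: 1 2 3 4 5 5 6
  R[7]: 1 2 3 4 5 6 7

second differences of R give the permutation w = (1, 4, 7, 5, 3, 2, 6).

ℓ(w)=9; the 3 essential cells (i,j,r):

[(3, 6, 2), (4, 3, 1), (5, 2, 1)]


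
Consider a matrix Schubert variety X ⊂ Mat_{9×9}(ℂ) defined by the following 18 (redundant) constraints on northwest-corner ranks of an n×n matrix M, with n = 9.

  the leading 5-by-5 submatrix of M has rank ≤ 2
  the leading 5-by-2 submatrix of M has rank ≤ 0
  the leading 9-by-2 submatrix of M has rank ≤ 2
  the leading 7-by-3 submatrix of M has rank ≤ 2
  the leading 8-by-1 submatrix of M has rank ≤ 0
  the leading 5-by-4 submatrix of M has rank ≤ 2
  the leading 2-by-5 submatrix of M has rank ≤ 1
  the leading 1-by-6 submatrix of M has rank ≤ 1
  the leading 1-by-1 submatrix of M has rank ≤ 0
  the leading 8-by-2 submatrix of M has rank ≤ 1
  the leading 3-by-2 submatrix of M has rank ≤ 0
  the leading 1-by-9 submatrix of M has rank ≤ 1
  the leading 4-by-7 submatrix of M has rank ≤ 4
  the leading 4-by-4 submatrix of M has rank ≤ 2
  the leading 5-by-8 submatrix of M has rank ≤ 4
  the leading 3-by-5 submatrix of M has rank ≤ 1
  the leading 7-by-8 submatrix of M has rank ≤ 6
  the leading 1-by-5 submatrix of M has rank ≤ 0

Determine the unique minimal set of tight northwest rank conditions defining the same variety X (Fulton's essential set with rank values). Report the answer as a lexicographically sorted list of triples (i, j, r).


The tightest implied rank at each (i,j), from the 18 conditions:

  i=1: 0 0 0 0 0 1 1 1 1
  i=2: 0 0 1 1 1 2 2 2 2
  i=3: 0 0 1 1 1 2 3 3 3
  i=4: 0 0 1 2 2 3 4 4 4
  i=5: 0 0 1 2 2 3 4 4 5
  i=6: 0 1 2 3 3 4 5 5 6
  i=7: 0 1 2 3 4 5 6 6 7
  i=8: 0 1 2 3 4 5 6 7 8
  i=9: 1 2 3 4 5 6 7 8 9

giving w = (6, 3, 7, 4, 9, 2, 5, 8, 1) via Δ²R.

Fulton essential set (6 of the 20 Rothe cells):

[(1, 5, 0), (3, 5, 1), (5, 2, 0), (5, 5, 2), (5, 8, 4), (8, 1, 0)]
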